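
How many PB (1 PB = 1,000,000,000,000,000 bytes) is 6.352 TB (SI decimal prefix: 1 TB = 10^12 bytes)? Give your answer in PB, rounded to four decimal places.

6.352 TB = 6.352 × 10^12 bytes = 6,352,000,000,000 bytes
1 PB = 10^15 bytes = 1,000,000,000,000,000 bytes
6,352,000,000,000 / 1,000,000,000,000,000 = 0.0064 PB

0.0064 PB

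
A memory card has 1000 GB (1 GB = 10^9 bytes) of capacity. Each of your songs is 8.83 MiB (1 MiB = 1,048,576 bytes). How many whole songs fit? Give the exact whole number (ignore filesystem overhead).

Capacity: 1000 GB = 1,000,000,000,000 bytes
Per item: 8.83 MiB = 9,258,926.08 bytes
⌊1,000,000,000,000 / 9,258,926.08⌋ = 108,003

108,003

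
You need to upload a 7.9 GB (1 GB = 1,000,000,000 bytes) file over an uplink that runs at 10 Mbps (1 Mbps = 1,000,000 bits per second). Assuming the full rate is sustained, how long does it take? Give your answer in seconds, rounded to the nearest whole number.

6,320 seconds

7.9 GB = 7,900,000,000 bytes = 63,200,000,000 bits
10 Mbps = 10,000,000 bits/s
time = 63,200,000,000 / 10,000,000 = 6,320 s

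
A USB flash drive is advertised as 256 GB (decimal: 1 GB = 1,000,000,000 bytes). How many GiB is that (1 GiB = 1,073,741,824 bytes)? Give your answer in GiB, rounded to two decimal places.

256 GB = 256 × 10^9 bytes = 256,000,000,000 bytes
1 GiB = 1,073,741,824 bytes
256,000,000,000 / 1,073,741,824 = 238.42 GiB

238.42 GiB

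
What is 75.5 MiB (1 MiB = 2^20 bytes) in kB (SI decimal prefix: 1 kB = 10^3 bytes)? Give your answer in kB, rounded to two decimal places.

75.5 MiB = 75.5 × 2^20 bytes = 79,167,488 bytes
1 kB = 10^3 bytes = 1,000 bytes
79,167,488 / 1,000 = 79,167.49 kB

79,167.49 kB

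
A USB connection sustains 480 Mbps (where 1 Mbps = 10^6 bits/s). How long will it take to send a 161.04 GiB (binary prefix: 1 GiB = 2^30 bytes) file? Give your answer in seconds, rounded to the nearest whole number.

2,882 seconds

161.04 GiB = 172,915,383,336.96 bytes = 1,383,323,066,695.68 bits
480 Mbps = 480,000,000 bits/s
time = 1,383,323,066,695.68 / 480,000,000 = 2,882 s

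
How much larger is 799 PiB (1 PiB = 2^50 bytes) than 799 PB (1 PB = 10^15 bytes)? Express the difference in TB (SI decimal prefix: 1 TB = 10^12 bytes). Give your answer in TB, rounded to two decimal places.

100,594.03 TB

799 PiB = 799 × 1,125,899,906,842,624 = 899,594,025,567,256,576 bytes
799 PB = 799 × 1,000,000,000,000,000 = 799,000,000,000,000,000 bytes
difference = 100,594,025,567,256,576 bytes
100,594,025,567,256,576 / 1,000,000,000,000 = 100,594.03 TB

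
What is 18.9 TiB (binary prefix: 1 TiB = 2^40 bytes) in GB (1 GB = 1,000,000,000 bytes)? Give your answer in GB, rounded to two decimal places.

18.9 TiB = 18.9 × 2^40 bytes = 20,780,769,764,966.4 bytes
1 GB = 1,000,000,000 bytes
20,780,769,764,966.4 / 1,000,000,000 = 20,780.77 GB

20,780.77 GB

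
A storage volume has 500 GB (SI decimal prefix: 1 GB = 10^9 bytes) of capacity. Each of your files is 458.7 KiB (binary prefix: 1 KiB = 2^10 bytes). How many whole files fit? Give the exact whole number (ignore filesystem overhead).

1,064,489

Capacity: 500 GB = 500,000,000,000 bytes
Per item: 458.7 KiB = 469,708.8 bytes
⌊500,000,000,000 / 469,708.8⌋ = 1,064,489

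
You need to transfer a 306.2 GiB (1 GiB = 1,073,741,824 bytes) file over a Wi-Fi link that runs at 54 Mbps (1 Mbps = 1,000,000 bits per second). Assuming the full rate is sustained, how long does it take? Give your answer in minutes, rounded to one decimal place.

306.2 GiB = 328,779,746,508.8 bytes = 2,630,237,972,070.4 bits
54 Mbps = 54,000,000 bits/s
time = 2,630,237,972,070.4 / 54,000,000 = 48,708.11 s
48,708.11 s / 60 = 811.8 minutes

811.8 minutes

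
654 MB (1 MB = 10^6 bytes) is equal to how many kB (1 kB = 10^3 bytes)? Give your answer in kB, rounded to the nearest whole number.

654,000 kB

654 MB = 654 × 10^6 bytes = 654,000,000 bytes
1 kB = 10^3 bytes = 1,000 bytes
654,000,000 / 1,000 = 654,000 kB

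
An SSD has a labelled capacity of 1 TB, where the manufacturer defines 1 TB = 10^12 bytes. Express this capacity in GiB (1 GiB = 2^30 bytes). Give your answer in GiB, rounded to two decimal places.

1 TB × 1,000,000,000,000 bytes/TB = 1,000,000,000,000 bytes
1 GiB = 2^30 bytes = 1,073,741,824 bytes
1,000,000,000,000 / 1,073,741,824 = 931.32 GiB

931.32 GiB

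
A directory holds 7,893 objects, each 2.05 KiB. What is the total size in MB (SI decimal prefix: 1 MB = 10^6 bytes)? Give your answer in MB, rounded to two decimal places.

16.57 MB

Total = 7,893 × 2.05 KiB = 16180.65 KiB
= 16180.65 × 1,024 bytes = 16,568,985.6 bytes
1 MB = 1,000,000 bytes
16,568,985.6 / 1,000,000 = 16.57 MB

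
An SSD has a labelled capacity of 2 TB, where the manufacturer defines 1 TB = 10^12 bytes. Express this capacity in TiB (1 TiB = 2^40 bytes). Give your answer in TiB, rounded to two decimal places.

1.82 TiB

2 TB = 2 × 10^12 bytes = 2,000,000,000,000 bytes
1 TiB = 2^40 bytes = 1,099,511,627,776 bytes
2,000,000,000,000 / 1,099,511,627,776 = 1.82 TiB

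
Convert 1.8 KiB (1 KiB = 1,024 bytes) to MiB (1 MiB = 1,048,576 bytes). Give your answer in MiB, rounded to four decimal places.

0.0018 MiB

1.8 KiB × 1,024 bytes/KiB = 1,843.2 bytes
1 MiB = 1,048,576 bytes
1,843.2 / 1,048,576 = 0.0018 MiB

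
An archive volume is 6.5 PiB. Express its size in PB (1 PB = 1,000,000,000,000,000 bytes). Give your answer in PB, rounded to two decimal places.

7.32 PB

6.5 PiB = 6.5 × 2^50 bytes = 7,318,349,394,477,056 bytes
1 PB = 1,000,000,000,000,000 bytes
7,318,349,394,477,056 / 1,000,000,000,000,000 = 7.32 PB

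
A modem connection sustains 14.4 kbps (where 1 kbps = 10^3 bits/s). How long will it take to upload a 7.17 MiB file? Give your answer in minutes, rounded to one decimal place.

7.17 MiB = 7,518,289.92 bytes = 60,146,319.36 bits
14.4 kbps = 14,400 bits/s
time = 60,146,319.36 / 14,400 = 4,176.83 s
4,176.83 s / 60 = 69.6 minutes

69.6 minutes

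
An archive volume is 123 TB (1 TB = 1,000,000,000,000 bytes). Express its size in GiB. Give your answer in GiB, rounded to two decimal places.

123 TB × 1,000,000,000,000 bytes/TB = 123,000,000,000,000 bytes
1 GiB = 1,073,741,824 bytes
123,000,000,000,000 / 1,073,741,824 = 114,552.68 GiB

114,552.68 GiB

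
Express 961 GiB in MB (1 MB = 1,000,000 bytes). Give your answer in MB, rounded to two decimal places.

961 GiB = 961 × 2^30 bytes = 1,031,865,892,864 bytes
1 MB = 1,000,000 bytes
1,031,865,892,864 / 1,000,000 = 1,031,865.89 MB

1,031,865.89 MB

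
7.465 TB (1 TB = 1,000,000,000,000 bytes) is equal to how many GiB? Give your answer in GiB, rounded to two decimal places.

7.465 TB × 1,000,000,000,000 bytes/TB = 7,465,000,000,000 bytes
1 GiB = 1,073,741,824 bytes
7,465,000,000,000 / 1,073,741,824 = 6,952.32 GiB

6,952.32 GiB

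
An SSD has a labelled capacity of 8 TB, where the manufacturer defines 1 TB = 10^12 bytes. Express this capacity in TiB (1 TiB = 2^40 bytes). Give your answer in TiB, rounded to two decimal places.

8 TB × 1,000,000,000,000 bytes/TB = 8,000,000,000,000 bytes
1 TiB = 2^40 bytes = 1,099,511,627,776 bytes
8,000,000,000,000 / 1,099,511,627,776 = 7.28 TiB

7.28 TiB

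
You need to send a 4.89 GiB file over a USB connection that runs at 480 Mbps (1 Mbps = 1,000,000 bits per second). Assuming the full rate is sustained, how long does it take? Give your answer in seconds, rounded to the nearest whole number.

4.89 GiB = 5,250,597,519.36 bytes = 42,004,780,154.88 bits
480 Mbps = 480,000,000 bits/s
time = 42,004,780,154.88 / 480,000,000 = 88 s

88 seconds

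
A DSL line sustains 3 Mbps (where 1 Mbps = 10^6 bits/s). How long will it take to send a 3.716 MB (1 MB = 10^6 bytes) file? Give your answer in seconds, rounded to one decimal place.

3.716 MB = 3,716,000 bytes = 29,728,000 bits
3 Mbps = 3,000,000 bits/s
time = 29,728,000 / 3,000,000 = 9.9 s

9.9 seconds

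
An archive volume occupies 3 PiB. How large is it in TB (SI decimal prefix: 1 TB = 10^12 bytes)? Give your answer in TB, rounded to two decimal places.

3,377.70 TB

3 PiB × 1,125,899,906,842,624 bytes/PiB = 3,377,699,720,527,872 bytes
1 TB = 1,000,000,000,000 bytes
3,377,699,720,527,872 / 1,000,000,000,000 = 3,377.70 TB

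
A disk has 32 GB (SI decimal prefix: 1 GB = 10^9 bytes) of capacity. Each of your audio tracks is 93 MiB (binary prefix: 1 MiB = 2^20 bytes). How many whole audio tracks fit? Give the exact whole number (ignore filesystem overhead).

328

Capacity: 32 GB = 32,000,000,000 bytes
Per item: 93 MiB = 97,517,568 bytes
⌊32,000,000,000 / 97,517,568⌋ = 328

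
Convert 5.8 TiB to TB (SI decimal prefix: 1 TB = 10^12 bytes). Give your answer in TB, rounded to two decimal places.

5.8 TiB = 5.8 × 2^40 bytes = 6,377,167,441,100.8 bytes
1 TB = 1,000,000,000,000 bytes
6,377,167,441,100.8 / 1,000,000,000,000 = 6.38 TB

6.38 TB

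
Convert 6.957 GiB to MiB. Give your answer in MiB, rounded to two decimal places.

7,123.97 MiB

6.957 GiB = 6.957 × 2^30 bytes = 7,470,021,869.568 bytes
1 MiB = 1,048,576 bytes
7,470,021,869.568 / 1,048,576 = 7,123.97 MiB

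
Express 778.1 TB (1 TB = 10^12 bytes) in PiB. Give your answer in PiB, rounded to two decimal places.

778.1 TB = 778.1 × 10^12 bytes = 778,100,000,000,000 bytes
1 PiB = 1,125,899,906,842,624 bytes
778,100,000,000,000 / 1,125,899,906,842,624 = 0.69 PiB

0.69 PiB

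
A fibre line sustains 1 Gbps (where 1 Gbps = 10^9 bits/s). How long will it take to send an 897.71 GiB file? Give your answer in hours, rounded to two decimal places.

2.14 hours

897.71 GiB = 963,908,772,823.04 bytes = 7,711,270,182,584.32 bits
1 Gbps = 1,000,000,000 bits/s
time = 7,711,270,182,584.32 / 1,000,000,000 = 7,711.2702 s
7,711.2702 s / 3600 = 2.14 hours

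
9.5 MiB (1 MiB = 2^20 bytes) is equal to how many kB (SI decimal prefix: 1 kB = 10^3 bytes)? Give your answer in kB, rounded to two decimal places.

9,961.47 kB

9.5 MiB = 9.5 × 2^20 bytes = 9,961,472 bytes
1 kB = 1,000 bytes
9,961,472 / 1,000 = 9,961.47 kB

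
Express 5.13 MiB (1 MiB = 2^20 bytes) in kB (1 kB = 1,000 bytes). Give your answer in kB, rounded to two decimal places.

5,379.19 kB

5.13 MiB × 1,048,576 bytes/MiB = 5,379,194.88 bytes
1 kB = 10^3 bytes = 1,000 bytes
5,379,194.88 / 1,000 = 5,379.19 kB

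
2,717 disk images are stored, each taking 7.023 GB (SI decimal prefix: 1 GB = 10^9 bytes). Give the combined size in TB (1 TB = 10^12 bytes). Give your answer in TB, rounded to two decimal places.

Total = 2,717 × 7.023 GB = 19081.491 GB
= 19081.491 × 1,000,000,000 bytes = 19,081,491,000,000 bytes
1 TB = 1,000,000,000,000 bytes
19,081,491,000,000 / 1,000,000,000,000 = 19.08 TB

19.08 TB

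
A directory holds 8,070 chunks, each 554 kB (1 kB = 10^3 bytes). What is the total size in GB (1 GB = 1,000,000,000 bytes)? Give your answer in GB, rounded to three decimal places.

Total = 8,070 × 554 kB = 4,470,780 kB
= 4,470,780 × 1,000 bytes = 4,470,780,000 bytes
1 GB = 1,000,000,000 bytes
4,470,780,000 / 1,000,000,000 = 4.471 GB

4.471 GB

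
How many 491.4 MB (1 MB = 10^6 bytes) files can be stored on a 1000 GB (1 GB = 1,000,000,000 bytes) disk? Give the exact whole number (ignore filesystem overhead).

2,035

Capacity: 1000 GB = 1,000,000,000,000 bytes
Per item: 491.4 MB = 491,400,000 bytes
⌊1,000,000,000,000 / 491,400,000⌋ = 2,035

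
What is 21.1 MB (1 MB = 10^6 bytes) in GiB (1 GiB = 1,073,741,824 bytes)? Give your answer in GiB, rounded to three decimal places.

0.020 GiB

21.1 MB = 21.1 × 10^6 bytes = 21,100,000 bytes
1 GiB = 2^30 bytes = 1,073,741,824 bytes
21,100,000 / 1,073,741,824 = 0.020 GiB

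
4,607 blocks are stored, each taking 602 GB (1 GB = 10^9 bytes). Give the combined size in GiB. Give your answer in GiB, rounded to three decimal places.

2,582,943.067 GiB

Total = 4,607 × 602 GB = 2,773,414 GB
= 2,773,414 × 1,000,000,000 bytes = 2,773,414,000,000,000 bytes
1 GiB = 1,073,741,824 bytes
2,773,414,000,000,000 / 1,073,741,824 = 2,582,943.067 GiB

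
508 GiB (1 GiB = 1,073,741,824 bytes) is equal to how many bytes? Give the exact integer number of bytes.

508 × 1,073,741,824 = 545,460,846,592 bytes  (1 GiB = 2^30 bytes)

545,460,846,592 bytes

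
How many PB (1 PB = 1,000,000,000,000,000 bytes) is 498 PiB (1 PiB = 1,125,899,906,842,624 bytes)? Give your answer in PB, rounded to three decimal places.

498 PiB = 498 × 2^50 bytes = 560,698,153,607,626,752 bytes
1 PB = 1,000,000,000,000,000 bytes
560,698,153,607,626,752 / 1,000,000,000,000,000 = 560.698 PB

560.698 PB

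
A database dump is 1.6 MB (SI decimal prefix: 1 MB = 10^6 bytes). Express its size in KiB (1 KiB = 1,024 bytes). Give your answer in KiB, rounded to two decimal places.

1.6 MB × 1,000,000 bytes/MB = 1,600,000 bytes
1 KiB = 1,024 bytes
1,600,000 / 1,024 = 1,562.50 KiB

1,562.50 KiB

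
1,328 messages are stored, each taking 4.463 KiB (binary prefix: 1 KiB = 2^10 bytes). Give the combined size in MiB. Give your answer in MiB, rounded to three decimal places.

Total = 1,328 × 4.463 KiB = 5926.864 KiB
= 5926.864 × 1,024 bytes = 6,069,108.736 bytes
1 MiB = 1,048,576 bytes
6,069,108.736 / 1,048,576 = 5.788 MiB

5.788 MiB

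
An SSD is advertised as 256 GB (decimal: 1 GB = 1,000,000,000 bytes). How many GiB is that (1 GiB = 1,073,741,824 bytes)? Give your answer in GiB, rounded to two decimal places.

238.42 GiB

256 GB = 256 × 10^9 bytes = 256,000,000,000 bytes
1 GiB = 2^30 bytes = 1,073,741,824 bytes
256,000,000,000 / 1,073,741,824 = 238.42 GiB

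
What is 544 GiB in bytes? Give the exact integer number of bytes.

544 × 1,073,741,824 = 584,115,552,256 bytes  (1 GiB = 2^30 bytes)

584,115,552,256 bytes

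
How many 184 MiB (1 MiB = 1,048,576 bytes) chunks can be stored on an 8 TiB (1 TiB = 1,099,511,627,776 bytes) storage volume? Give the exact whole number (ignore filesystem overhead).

45,590

Capacity: 8 TiB = 8,796,093,022,208 bytes
Per item: 184 MiB = 192,937,984 bytes
⌊8,796,093,022,208 / 192,937,984⌋ = 45,590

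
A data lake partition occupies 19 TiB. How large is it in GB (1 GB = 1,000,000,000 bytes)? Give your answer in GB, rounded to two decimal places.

20,890.72 GB

19 TiB = 19 × 2^40 bytes = 20,890,720,927,744 bytes
1 GB = 10^9 bytes = 1,000,000,000 bytes
20,890,720,927,744 / 1,000,000,000 = 20,890.72 GB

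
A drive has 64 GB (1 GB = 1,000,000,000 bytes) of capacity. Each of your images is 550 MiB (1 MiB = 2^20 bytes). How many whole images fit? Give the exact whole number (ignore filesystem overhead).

110

Capacity: 64 GB = 64,000,000,000 bytes
Per item: 550 MiB = 576,716,800 bytes
⌊64,000,000,000 / 576,716,800⌋ = 110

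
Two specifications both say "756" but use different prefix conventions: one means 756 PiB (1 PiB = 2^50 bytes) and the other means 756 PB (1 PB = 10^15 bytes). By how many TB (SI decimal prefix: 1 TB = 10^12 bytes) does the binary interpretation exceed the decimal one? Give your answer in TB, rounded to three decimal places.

756 PiB = 756 × 1,125,899,906,842,624 = 851,180,329,573,023,744 bytes
756 PB = 756 × 1,000,000,000,000,000 = 756,000,000,000,000,000 bytes
difference = 95,180,329,573,023,744 bytes
95,180,329,573,023,744 / 1,000,000,000,000 = 95,180.330 TB

95,180.330 TB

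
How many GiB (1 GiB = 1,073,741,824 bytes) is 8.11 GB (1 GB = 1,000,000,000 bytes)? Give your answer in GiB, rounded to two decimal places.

8.11 GB = 8.11 × 10^9 bytes = 8,110,000,000 bytes
1 GiB = 2^30 bytes = 1,073,741,824 bytes
8,110,000,000 / 1,073,741,824 = 7.55 GiB

7.55 GiB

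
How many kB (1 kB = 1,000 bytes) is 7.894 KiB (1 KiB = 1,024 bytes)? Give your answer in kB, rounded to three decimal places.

8.083 kB

7.894 KiB = 7.894 × 2^10 bytes = 8,083.456 bytes
1 kB = 1,000 bytes
8,083.456 / 1,000 = 8.083 kB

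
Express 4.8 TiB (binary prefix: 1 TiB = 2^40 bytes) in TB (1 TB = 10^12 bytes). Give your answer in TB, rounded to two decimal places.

4.8 TiB × 1,099,511,627,776 bytes/TiB = 5,277,655,813,324.8 bytes
1 TB = 10^12 bytes = 1,000,000,000,000 bytes
5,277,655,813,324.8 / 1,000,000,000,000 = 5.28 TB

5.28 TB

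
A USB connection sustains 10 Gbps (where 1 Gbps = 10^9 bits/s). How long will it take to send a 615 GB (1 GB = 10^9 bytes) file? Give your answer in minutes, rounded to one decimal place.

8.2 minutes

615 GB = 615,000,000,000 bytes = 4,920,000,000,000 bits
10 Gbps = 10,000,000,000 bits/s
time = 4,920,000,000,000 / 10,000,000,000 = 492.00 s
492.00 s / 60 = 8.2 minutes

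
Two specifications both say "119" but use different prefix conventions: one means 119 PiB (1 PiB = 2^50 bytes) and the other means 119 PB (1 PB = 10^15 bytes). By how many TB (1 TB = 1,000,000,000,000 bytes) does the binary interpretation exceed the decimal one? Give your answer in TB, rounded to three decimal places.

119 PiB = 119 × 1,125,899,906,842,624 = 133,982,088,914,272,256 bytes
119 PB = 119 × 1,000,000,000,000,000 = 119,000,000,000,000,000 bytes
difference = 14,982,088,914,272,256 bytes
14,982,088,914,272,256 / 1,000,000,000,000 = 14,982.089 TB

14,982.089 TB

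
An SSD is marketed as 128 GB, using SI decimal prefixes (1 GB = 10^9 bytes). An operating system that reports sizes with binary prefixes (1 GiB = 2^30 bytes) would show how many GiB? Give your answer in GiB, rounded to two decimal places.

128 GB × 1,000,000,000 bytes/GB = 128,000,000,000 bytes
1 GiB = 2^30 bytes = 1,073,741,824 bytes
128,000,000,000 / 1,073,741,824 = 119.21 GiB

119.21 GiB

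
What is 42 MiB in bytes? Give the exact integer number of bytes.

44,040,192 bytes

42 × 1,048,576 = 44,040,192 bytes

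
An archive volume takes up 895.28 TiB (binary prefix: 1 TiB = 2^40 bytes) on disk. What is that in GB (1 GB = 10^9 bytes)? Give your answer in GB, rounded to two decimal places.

895.28 TiB = 895.28 × 2^40 bytes = 984,370,770,115,297.28 bytes
1 GB = 1,000,000,000 bytes
984,370,770,115,297.28 / 1,000,000,000 = 984,370.77 GB

984,370.77 GB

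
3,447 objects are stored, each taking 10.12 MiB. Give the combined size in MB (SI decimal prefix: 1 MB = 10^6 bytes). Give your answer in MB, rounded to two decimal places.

36,578.15 MB

Total = 3,447 × 10.12 MiB = 34883.64 MiB
= 34883.64 × 1,048,576 bytes = 36,578,147,696.64 bytes
1 MB = 1,000,000 bytes
36,578,147,696.64 / 1,000,000 = 36,578.15 MB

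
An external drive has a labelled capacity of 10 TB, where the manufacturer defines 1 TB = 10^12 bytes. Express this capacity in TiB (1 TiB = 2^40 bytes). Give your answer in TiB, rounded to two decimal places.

10 TB × 1,000,000,000,000 bytes/TB = 10,000,000,000,000 bytes
1 TiB = 1,099,511,627,776 bytes
10,000,000,000,000 / 1,099,511,627,776 = 9.09 TiB

9.09 TiB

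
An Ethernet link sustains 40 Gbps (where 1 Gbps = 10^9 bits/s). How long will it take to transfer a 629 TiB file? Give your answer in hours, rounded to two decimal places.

629 TiB = 691,592,813,871,104 bytes = 5,532,742,510,968,832 bits
40 Gbps = 40,000,000,000 bits/s
time = 5,532,742,510,968,832 / 40,000,000,000 = 138,318.5628 s
138,318.5628 s / 3600 = 38.42 hours

38.42 hours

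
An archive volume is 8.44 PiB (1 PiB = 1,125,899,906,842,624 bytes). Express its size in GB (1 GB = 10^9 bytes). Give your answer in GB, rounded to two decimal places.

9,502,595.21 GB

8.44 PiB = 8.44 × 2^50 bytes = 9,502,595,213,751,746.56 bytes
1 GB = 1,000,000,000 bytes
9,502,595,213,751,746.56 / 1,000,000,000 = 9,502,595.21 GB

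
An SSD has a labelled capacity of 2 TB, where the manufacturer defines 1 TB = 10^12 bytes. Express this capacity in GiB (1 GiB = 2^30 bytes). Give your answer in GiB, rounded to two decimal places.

2 TB × 1,000,000,000,000 bytes/TB = 2,000,000,000,000 bytes
1 GiB = 2^30 bytes = 1,073,741,824 bytes
2,000,000,000,000 / 1,073,741,824 = 1,862.65 GiB

1,862.65 GiB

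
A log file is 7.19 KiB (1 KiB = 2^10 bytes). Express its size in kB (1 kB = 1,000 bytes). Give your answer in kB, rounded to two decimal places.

7.19 KiB = 7.19 × 2^10 bytes = 7,362.56 bytes
1 kB = 1,000 bytes
7,362.56 / 1,000 = 7.36 kB

7.36 kB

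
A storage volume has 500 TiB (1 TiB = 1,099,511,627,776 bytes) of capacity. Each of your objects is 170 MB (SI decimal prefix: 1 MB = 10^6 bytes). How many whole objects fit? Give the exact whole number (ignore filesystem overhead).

3,233,857

Capacity: 500 TiB = 549,755,813,888,000 bytes
Per item: 170 MB = 170,000,000 bytes
⌊549,755,813,888,000 / 170,000,000⌋ = 3,233,857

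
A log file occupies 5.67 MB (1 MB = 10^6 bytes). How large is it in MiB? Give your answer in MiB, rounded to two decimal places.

5.67 MB = 5.67 × 10^6 bytes = 5,670,000 bytes
1 MiB = 1,048,576 bytes
5,670,000 / 1,048,576 = 5.41 MiB

5.41 MiB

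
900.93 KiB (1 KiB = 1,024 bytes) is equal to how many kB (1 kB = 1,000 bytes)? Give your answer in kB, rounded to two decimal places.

900.93 KiB = 900.93 × 2^10 bytes = 922,552.32 bytes
1 kB = 1,000 bytes
922,552.32 / 1,000 = 922.55 kB

922.55 kB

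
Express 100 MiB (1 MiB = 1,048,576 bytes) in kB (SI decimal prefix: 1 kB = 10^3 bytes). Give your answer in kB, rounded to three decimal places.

100 MiB × 1,048,576 bytes/MiB = 104,857,600 bytes
1 kB = 10^3 bytes = 1,000 bytes
104,857,600 / 1,000 = 104,857.600 kB

104,857.600 kB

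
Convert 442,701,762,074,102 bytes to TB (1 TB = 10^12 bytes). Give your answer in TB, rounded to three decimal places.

442.702 TB

442,701,762,074,102 bytes given.
1 TB = 10^12 bytes = 1,000,000,000,000 bytes
442,701,762,074,102 / 1,000,000,000,000 = 442.702 TB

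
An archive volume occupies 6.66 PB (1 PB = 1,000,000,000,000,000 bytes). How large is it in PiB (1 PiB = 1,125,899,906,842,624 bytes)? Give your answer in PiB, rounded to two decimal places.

6.66 PB = 6.66 × 10^15 bytes = 6,660,000,000,000,000 bytes
1 PiB = 1,125,899,906,842,624 bytes
6,660,000,000,000,000 / 1,125,899,906,842,624 = 5.92 PiB

5.92 PiB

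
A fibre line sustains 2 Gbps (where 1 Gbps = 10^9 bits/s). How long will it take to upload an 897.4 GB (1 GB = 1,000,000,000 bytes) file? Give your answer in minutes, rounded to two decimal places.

59.83 minutes

897.4 GB = 897,400,000,000 bytes = 7,179,200,000,000 bits
2 Gbps = 2,000,000,000 bits/s
time = 7,179,200,000,000 / 2,000,000,000 = 3,589.600 s
3,589.600 s / 60 = 59.83 minutes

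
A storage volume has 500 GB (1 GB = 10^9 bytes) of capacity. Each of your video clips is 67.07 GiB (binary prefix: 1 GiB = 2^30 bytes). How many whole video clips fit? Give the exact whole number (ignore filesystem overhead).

Capacity: 500 GB = 500,000,000,000 bytes
Per item: 67.07 GiB = 72,015,864,135.68 bytes
⌊500,000,000,000 / 72,015,864,135.68⌋ = 6

6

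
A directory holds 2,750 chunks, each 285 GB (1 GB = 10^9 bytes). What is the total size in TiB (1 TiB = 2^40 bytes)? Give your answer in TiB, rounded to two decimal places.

712.82 TiB

Total = 2,750 × 285 GB = 783,750 GB
= 783,750 × 1,000,000,000 bytes = 783,750,000,000,000 bytes
1 TiB = 1,099,511,627,776 bytes
783,750,000,000,000 / 1,099,511,627,776 = 712.82 TiB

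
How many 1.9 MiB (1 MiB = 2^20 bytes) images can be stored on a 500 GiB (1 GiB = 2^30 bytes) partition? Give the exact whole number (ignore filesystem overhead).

269,473

Capacity: 500 GiB = 536,870,912,000 bytes
Per item: 1.9 MiB = 1,992,294.4 bytes
⌊536,870,912,000 / 1,992,294.4⌋ = 269,473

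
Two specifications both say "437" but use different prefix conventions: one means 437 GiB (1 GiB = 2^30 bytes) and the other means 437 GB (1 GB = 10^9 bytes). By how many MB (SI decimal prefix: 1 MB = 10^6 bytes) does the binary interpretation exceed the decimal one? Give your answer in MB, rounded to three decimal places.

32,225.177 MB

437 GiB = 437 × 1,073,741,824 = 469,225,177,088 bytes
437 GB = 437 × 1,000,000,000 = 437,000,000,000 bytes
difference = 32,225,177,088 bytes
32,225,177,088 / 1,000,000 = 32,225.177 MB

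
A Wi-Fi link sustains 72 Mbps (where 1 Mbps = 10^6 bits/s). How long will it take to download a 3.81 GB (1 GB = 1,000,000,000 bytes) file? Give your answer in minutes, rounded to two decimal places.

3.81 GB = 3,810,000,000 bytes = 30,480,000,000 bits
72 Mbps = 72,000,000 bits/s
time = 30,480,000,000 / 72,000,000 = 423.333 s
423.333 s / 60 = 7.06 minutes

7.06 minutes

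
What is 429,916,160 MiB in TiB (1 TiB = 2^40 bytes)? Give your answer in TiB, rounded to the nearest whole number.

410 TiB

429,916,160 MiB × 1,048,576 bytes/MiB = 450,799,767,388,160 bytes
1 TiB = 1,099,511,627,776 bytes
450,799,767,388,160 / 1,099,511,627,776 = 410 TiB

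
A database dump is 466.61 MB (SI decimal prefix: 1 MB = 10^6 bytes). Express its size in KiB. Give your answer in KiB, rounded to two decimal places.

455,673.83 KiB

466.61 MB = 466.61 × 10^6 bytes = 466,610,000 bytes
1 KiB = 1,024 bytes
466,610,000 / 1,024 = 455,673.83 KiB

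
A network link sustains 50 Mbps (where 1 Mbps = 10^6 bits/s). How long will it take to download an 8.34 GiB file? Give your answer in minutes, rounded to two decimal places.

23.88 minutes

8.34 GiB = 8,955,006,812.16 bytes = 71,640,054,497.28 bits
50 Mbps = 50,000,000 bits/s
time = 71,640,054,497.28 / 50,000,000 = 1,432.801 s
1,432.801 s / 60 = 23.88 minutes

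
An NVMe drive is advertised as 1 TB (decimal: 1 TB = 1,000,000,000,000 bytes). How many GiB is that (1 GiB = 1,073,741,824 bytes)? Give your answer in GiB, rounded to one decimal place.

931.3 GiB

1 TB = 1 × 10^12 bytes = 1,000,000,000,000 bytes
1 GiB = 2^30 bytes = 1,073,741,824 bytes
1,000,000,000,000 / 1,073,741,824 = 931.3 GiB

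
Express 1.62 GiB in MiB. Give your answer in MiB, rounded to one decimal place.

1.62 GiB = 1.62 × 2^30 bytes = 1,739,461,754.88 bytes
1 MiB = 2^20 bytes = 1,048,576 bytes
1,739,461,754.88 / 1,048,576 = 1,658.9 MiB

1,658.9 MiB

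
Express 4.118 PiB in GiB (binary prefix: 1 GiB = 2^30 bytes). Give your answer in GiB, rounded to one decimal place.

4,318,036.0 GiB

4.118 PiB = 4.118 × 2^50 bytes = 4,636,455,816,377,925.632 bytes
1 GiB = 2^30 bytes = 1,073,741,824 bytes
4,636,455,816,377,925.632 / 1,073,741,824 = 4,318,036.0 GiB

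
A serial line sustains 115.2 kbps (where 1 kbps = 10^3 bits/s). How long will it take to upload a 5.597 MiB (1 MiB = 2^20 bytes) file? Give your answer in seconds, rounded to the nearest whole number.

408 seconds

5.597 MiB = 5,868,879.872 bytes = 46,951,038.976 bits
115.2 kbps = 115,200 bits/s
time = 46,951,038.976 / 115,200 = 408 s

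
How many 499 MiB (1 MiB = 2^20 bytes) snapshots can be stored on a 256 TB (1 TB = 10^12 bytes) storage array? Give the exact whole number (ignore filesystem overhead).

489,259

Capacity: 256 TB = 256,000,000,000,000 bytes
Per item: 499 MiB = 523,239,424 bytes
⌊256,000,000,000,000 / 523,239,424⌋ = 489,259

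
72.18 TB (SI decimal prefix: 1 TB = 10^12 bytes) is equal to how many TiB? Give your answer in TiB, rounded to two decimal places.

65.65 TiB

72.18 TB = 72.18 × 10^12 bytes = 72,180,000,000,000 bytes
1 TiB = 1,099,511,627,776 bytes
72,180,000,000,000 / 1,099,511,627,776 = 65.65 TiB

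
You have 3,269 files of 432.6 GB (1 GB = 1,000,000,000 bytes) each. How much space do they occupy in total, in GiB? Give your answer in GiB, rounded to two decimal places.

1,317,047.89 GiB

Total = 3,269 × 432.6 GB = 1414169.4 GB
= 1414169.4 × 1,000,000,000 bytes = 1,414,169,400,000,000 bytes
1 GiB = 1,073,741,824 bytes
1,414,169,400,000,000 / 1,073,741,824 = 1,317,047.89 GiB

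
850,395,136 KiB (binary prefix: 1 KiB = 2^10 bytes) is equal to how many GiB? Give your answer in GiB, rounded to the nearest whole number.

811 GiB

850,395,136 KiB = 850,395,136 × 2^10 bytes = 870,804,619,264 bytes
1 GiB = 1,073,741,824 bytes
870,804,619,264 / 1,073,741,824 = 811 GiB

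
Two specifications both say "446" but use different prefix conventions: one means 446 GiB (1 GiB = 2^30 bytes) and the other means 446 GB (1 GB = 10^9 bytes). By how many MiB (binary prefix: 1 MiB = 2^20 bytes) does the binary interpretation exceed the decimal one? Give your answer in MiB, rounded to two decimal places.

31,365.25 MiB

446 GiB = 446 × 1,073,741,824 = 478,888,853,504 bytes
446 GB = 446 × 1,000,000,000 = 446,000,000,000 bytes
difference = 32,888,853,504 bytes
32,888,853,504 / 1,048,576 = 31,365.25 MiB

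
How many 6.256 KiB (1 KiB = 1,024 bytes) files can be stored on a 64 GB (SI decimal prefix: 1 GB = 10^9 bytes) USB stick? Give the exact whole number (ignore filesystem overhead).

Capacity: 64 GB = 64,000,000,000 bytes
Per item: 6.256 KiB = 6,406.144 bytes
⌊64,000,000,000 / 6,406.144⌋ = 9,990,409

9,990,409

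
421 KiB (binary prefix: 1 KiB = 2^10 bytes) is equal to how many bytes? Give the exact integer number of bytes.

421 × 1,024 = 431,104 bytes  (1 KiB = 2^10 bytes)

431,104 bytes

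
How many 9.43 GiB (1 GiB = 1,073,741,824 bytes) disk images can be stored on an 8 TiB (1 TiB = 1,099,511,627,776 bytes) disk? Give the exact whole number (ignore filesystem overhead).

Capacity: 8 TiB = 8,796,093,022,208 bytes
Per item: 9.43 GiB = 10,125,385,400.32 bytes
⌊8,796,093,022,208 / 10,125,385,400.32⌋ = 868

868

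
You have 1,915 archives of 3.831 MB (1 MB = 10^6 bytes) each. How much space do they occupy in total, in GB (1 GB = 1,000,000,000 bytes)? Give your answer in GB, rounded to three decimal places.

7.336 GB

Total = 1,915 × 3.831 MB = 7336.365 MB
= 7336.365 × 1,000,000 bytes = 7,336,365,000 bytes
1 GB = 1,000,000,000 bytes
7,336,365,000 / 1,000,000,000 = 7.336 GB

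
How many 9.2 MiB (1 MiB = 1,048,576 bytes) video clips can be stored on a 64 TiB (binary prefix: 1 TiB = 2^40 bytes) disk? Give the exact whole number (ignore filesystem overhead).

7,294,441

Capacity: 64 TiB = 70,368,744,177,664 bytes
Per item: 9.2 MiB = 9,646,899.2 bytes
⌊70,368,744,177,664 / 9,646,899.2⌋ = 7,294,441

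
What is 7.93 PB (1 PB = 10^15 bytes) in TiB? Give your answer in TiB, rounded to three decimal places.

7.93 PB = 7.93 × 10^15 bytes = 7,930,000,000,000,000 bytes
1 TiB = 2^40 bytes = 1,099,511,627,776 bytes
7,930,000,000,000,000 / 1,099,511,627,776 = 7,212.293 TiB

7,212.293 TiB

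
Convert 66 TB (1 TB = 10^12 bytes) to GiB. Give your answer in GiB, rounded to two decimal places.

61,467.29 GiB

66 TB = 66 × 10^12 bytes = 66,000,000,000,000 bytes
1 GiB = 2^30 bytes = 1,073,741,824 bytes
66,000,000,000,000 / 1,073,741,824 = 61,467.29 GiB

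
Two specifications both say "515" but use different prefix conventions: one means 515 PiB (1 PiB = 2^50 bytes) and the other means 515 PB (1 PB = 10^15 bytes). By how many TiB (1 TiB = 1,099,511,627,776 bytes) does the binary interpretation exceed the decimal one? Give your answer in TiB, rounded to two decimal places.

58,970.23 TiB

515 PiB = 515 × 1,125,899,906,842,624 = 579,838,452,023,951,360 bytes
515 PB = 515 × 1,000,000,000,000,000 = 515,000,000,000,000,000 bytes
difference = 64,838,452,023,951,360 bytes
64,838,452,023,951,360 / 1,099,511,627,776 = 58,970.23 TiB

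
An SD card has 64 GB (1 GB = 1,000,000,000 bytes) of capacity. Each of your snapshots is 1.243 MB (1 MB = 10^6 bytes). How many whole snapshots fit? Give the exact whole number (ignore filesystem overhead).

Capacity: 64 GB = 64,000,000,000 bytes
Per item: 1.243 MB = 1,243,000 bytes
⌊64,000,000,000 / 1,243,000⌋ = 51,488

51,488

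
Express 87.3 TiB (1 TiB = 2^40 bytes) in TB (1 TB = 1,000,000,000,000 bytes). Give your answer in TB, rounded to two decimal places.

95.99 TB

87.3 TiB = 87.3 × 2^40 bytes = 95,987,365,104,844.8 bytes
1 TB = 10^12 bytes = 1,000,000,000,000 bytes
95,987,365,104,844.8 / 1,000,000,000,000 = 95.99 TB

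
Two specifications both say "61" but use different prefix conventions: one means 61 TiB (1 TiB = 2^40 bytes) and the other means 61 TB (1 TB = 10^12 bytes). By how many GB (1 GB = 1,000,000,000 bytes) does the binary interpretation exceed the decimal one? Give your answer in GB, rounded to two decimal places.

6,070.21 GB

61 TiB = 61 × 1,099,511,627,776 = 67,070,209,294,336 bytes
61 TB = 61 × 1,000,000,000,000 = 61,000,000,000,000 bytes
difference = 6,070,209,294,336 bytes
6,070,209,294,336 / 1,000,000,000 = 6,070.21 GB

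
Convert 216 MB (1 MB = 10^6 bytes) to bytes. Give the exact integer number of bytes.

216,000,000 bytes

216 × 1,000,000 = 216,000,000 bytes  (1 MB = 10^6 bytes)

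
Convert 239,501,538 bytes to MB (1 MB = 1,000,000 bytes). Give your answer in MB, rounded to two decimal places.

239.50 MB

239,501,538 bytes given.
1 MB = 10^6 bytes = 1,000,000 bytes
239,501,538 / 1,000,000 = 239.50 MB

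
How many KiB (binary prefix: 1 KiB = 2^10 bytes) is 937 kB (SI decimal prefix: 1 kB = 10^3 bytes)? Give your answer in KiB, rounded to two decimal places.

915.04 KiB

937 kB = 937 × 10^3 bytes = 937,000 bytes
1 KiB = 2^10 bytes = 1,024 bytes
937,000 / 1,024 = 915.04 KiB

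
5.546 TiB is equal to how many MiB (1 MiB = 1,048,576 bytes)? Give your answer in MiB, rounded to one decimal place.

5,815,402.5 MiB

5.546 TiB = 5.546 × 2^40 bytes = 6,097,891,487,645.696 bytes
1 MiB = 2^20 bytes = 1,048,576 bytes
6,097,891,487,645.696 / 1,048,576 = 5,815,402.5 MiB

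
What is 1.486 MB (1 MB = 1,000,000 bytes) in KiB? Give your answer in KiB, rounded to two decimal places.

1,451.17 KiB

1.486 MB = 1.486 × 10^6 bytes = 1,486,000 bytes
1 KiB = 1,024 bytes
1,486,000 / 1,024 = 1,451.17 KiB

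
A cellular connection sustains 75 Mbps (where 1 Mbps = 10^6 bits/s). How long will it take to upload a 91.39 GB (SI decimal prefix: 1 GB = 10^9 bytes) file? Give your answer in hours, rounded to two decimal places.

2.71 hours

91.39 GB = 91,390,000,000 bytes = 731,120,000,000 bits
75 Mbps = 75,000,000 bits/s
time = 731,120,000,000 / 75,000,000 = 9,748.2667 s
9,748.2667 s / 3600 = 2.71 hours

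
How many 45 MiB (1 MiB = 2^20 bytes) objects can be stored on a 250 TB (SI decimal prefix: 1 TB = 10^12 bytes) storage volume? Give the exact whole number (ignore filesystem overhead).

Capacity: 250 TB = 250,000,000,000,000 bytes
Per item: 45 MiB = 47,185,920 bytes
⌊250,000,000,000,000 / 47,185,920⌋ = 5,298,190

5,298,190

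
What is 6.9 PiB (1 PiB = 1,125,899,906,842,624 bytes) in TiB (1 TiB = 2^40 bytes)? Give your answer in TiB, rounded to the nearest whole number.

6.9 PiB = 6.9 × 2^50 bytes = 7,768,709,357,214,105.6 bytes
1 TiB = 1,099,511,627,776 bytes
7,768,709,357,214,105.6 / 1,099,511,627,776 = 7,066 TiB

7,066 TiB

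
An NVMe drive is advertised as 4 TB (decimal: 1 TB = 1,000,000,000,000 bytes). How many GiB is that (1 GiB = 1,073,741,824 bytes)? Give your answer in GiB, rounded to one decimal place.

3,725.3 GiB

4 TB = 4 × 10^12 bytes = 4,000,000,000,000 bytes
1 GiB = 1,073,741,824 bytes
4,000,000,000,000 / 1,073,741,824 = 3,725.3 GiB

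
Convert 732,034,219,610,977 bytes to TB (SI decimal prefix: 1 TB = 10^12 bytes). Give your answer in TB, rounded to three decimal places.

732.034 TB

732,034,219,610,977 bytes given.
1 TB = 10^12 bytes = 1,000,000,000,000 bytes
732,034,219,610,977 / 1,000,000,000,000 = 732.034 TB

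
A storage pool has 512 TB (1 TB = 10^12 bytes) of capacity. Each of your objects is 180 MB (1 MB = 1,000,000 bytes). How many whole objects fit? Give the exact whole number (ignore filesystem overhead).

Capacity: 512 TB = 512,000,000,000,000 bytes
Per item: 180 MB = 180,000,000 bytes
⌊512,000,000,000,000 / 180,000,000⌋ = 2,844,444

2,844,444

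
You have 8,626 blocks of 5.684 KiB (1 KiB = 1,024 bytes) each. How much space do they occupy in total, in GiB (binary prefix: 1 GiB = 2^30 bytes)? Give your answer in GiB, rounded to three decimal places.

Total = 8,626 × 5.684 KiB = 49030.184 KiB
= 49030.184 × 1,024 bytes = 50,206,908.416 bytes
1 GiB = 1,073,741,824 bytes
50,206,908.416 / 1,073,741,824 = 0.047 GiB

0.047 GiB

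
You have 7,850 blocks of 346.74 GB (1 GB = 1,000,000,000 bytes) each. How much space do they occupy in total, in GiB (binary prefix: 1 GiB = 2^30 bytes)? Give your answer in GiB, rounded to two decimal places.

2,534,975.30 GiB

Total = 7,850 × 346.74 GB = 2,721,909 GB
= 2,721,909 × 1,000,000,000 bytes = 2,721,909,000,000,000 bytes
1 GiB = 1,073,741,824 bytes
2,721,909,000,000,000 / 1,073,741,824 = 2,534,975.30 GiB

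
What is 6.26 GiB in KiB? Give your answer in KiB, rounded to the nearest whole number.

6,564,086 KiB

6.26 GiB = 6.26 × 2^30 bytes = 6,721,623,818.24 bytes
1 KiB = 2^10 bytes = 1,024 bytes
6,721,623,818.24 / 1,024 = 6,564,086 KiB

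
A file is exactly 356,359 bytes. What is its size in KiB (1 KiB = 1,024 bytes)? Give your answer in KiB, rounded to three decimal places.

356,359 bytes given.
1 KiB = 1,024 bytes
356,359 / 1,024 = 348.007 KiB

348.007 KiB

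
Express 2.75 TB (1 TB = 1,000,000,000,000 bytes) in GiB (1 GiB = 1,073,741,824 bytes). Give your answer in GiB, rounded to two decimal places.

2.75 TB = 2.75 × 10^12 bytes = 2,750,000,000,000 bytes
1 GiB = 2^30 bytes = 1,073,741,824 bytes
2,750,000,000,000 / 1,073,741,824 = 2,561.14 GiB

2,561.14 GiB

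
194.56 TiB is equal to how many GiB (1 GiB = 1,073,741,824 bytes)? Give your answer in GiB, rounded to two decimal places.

199,229.44 GiB

194.56 TiB × 1,099,511,627,776 bytes/TiB = 213,920,982,300,098.56 bytes
1 GiB = 2^30 bytes = 1,073,741,824 bytes
213,920,982,300,098.56 / 1,073,741,824 = 199,229.44 GiB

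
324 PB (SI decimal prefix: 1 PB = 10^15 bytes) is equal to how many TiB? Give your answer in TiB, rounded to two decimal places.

324 PB × 1,000,000,000,000,000 bytes/PB = 324,000,000,000,000,000 bytes
1 TiB = 1,099,511,627,776 bytes
324,000,000,000,000,000 / 1,099,511,627,776 = 294,676.28 TiB

294,676.28 TiB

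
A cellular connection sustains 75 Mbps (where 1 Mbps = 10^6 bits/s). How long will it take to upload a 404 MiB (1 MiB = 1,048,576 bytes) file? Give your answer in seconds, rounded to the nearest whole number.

404 MiB = 423,624,704 bytes = 3,388,997,632 bits
75 Mbps = 75,000,000 bits/s
time = 3,388,997,632 / 75,000,000 = 45 s

45 seconds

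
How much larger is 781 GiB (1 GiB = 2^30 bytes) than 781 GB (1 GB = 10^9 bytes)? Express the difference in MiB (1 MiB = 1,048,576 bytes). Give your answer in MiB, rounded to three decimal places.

781 GiB = 781 × 1,073,741,824 = 838,592,364,544 bytes
781 GB = 781 × 1,000,000,000 = 781,000,000,000 bytes
difference = 57,592,364,544 bytes
57,592,364,544 / 1,048,576 = 54,924.359 MiB

54,924.359 MiB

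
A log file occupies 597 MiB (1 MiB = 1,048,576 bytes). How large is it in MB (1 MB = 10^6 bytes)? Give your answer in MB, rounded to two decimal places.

626.00 MB

597 MiB × 1,048,576 bytes/MiB = 625,999,872 bytes
1 MB = 10^6 bytes = 1,000,000 bytes
625,999,872 / 1,000,000 = 626.00 MB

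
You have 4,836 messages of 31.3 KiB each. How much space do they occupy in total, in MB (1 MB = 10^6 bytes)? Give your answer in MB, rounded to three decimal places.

155.000 MB

Total = 4,836 × 31.3 KiB = 151366.8 KiB
= 151366.8 × 1,024 bytes = 154,999,603.2 bytes
1 MB = 1,000,000 bytes
154,999,603.2 / 1,000,000 = 155.000 MB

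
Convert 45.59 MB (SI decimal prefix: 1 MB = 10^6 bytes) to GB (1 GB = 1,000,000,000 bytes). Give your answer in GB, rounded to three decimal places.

45.59 MB × 1,000,000 bytes/MB = 45,590,000 bytes
1 GB = 1,000,000,000 bytes
45,590,000 / 1,000,000,000 = 0.046 GB

0.046 GB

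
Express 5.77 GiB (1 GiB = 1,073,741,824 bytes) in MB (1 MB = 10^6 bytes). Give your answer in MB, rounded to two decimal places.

6,195.49 MB

5.77 GiB × 1,073,741,824 bytes/GiB = 6,195,490,324.48 bytes
1 MB = 1,000,000 bytes
6,195,490,324.48 / 1,000,000 = 6,195.49 MB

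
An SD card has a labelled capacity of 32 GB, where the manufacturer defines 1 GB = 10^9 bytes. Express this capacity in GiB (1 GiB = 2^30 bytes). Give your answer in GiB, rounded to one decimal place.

29.8 GiB

32 GB = 32 × 10^9 bytes = 32,000,000,000 bytes
1 GiB = 1,073,741,824 bytes
32,000,000,000 / 1,073,741,824 = 29.8 GiB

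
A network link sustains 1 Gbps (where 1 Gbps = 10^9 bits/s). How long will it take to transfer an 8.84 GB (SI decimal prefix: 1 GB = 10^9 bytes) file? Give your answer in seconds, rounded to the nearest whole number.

71 seconds

8.84 GB = 8,840,000,000 bytes = 70,720,000,000 bits
1 Gbps = 1,000,000,000 bits/s
time = 70,720,000,000 / 1,000,000,000 = 71 s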